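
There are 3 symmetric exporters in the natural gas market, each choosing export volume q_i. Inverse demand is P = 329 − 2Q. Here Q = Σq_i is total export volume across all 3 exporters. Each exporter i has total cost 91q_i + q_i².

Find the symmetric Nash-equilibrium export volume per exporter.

23.8

A representative exporter's profit is π_i = q_i(329 − 2Q) − 91q_i − q_i², with Q = q_i + Σ_{j≠i} q_j.
First-order condition: 238 − 6q_i − 2Σ_{j≠i} q_j = 0.
In a symmetric equilibrium every exporter chooses the same q, so Σ_{j≠i} q_j = 2q. The condition becomes 238 − 10q = 0, giving q = 238/10 = 23.8.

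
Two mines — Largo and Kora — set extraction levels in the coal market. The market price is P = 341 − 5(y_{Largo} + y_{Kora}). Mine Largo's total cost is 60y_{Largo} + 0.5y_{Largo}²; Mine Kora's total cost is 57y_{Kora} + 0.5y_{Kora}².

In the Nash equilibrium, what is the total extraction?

Mine Largo's profit: π = y_{Largo}(341 − 5(y_{Largo} + y_{Kora})) − 60y_{Largo} − 0.5y_{Largo}².
∂π/∂y_{Largo} = 281 − 11y_{Largo} − 5y_{Kora} = 0, so y_{Largo} = 281/11 − (5/11)y_{Kora}.
By the same steps for Kora: y_{Kora} = 284/11 − (5/11)y_{Largo}.
Substituting the second reaction function into the first: y_{Largo} = 281/11 − (5/11)(284/11 − (5/11)y_{Largo}), which gives (96/121)y_{Largo} = 1671/121 ⇒ y_{Largo} = 557/32.
Then y_{Kora} = 284/11 − (5/11)·(557/32) = 573/32.
Total extraction: 557/32 + 573/32 = 35.3125.

35.3125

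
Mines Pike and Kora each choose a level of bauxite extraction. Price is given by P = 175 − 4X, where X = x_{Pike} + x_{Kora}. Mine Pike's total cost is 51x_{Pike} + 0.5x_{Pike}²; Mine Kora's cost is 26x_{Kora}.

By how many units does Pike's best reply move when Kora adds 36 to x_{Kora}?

-16

Mine Pike's profit: π = x_{Pike}(175 − 4(x_{Pike} + x_{Kora})) − 51x_{Pike} − 0.5x_{Pike}².
∂π/∂x_{Pike} = 124 − 9x_{Pike} − 4x_{Kora} = 0, so x_{Pike} = 124/9 − (4/9)x_{Kora}.
The reaction-function slope is −4/9, so a 36-unit rise in x_{Kora} moves x_{Pike} by −4/9 × 36 = −16. Pike's best response falls — the actions are strategic substitutes.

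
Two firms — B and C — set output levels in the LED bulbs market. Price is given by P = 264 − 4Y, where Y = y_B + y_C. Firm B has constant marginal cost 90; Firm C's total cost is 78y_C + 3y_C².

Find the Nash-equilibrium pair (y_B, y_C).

Firm B's profit: π = y_B(264 − 4(y_B + y_C)) − 90y_B.
∂π/∂y_B = 174 − 8y_B − 4y_C = 0, so y_B = 21.75 − 0.5y_C.
For C: ∂π/∂y_C = 186 − 14y_C − 4y_B = 0 ⇒ y_C = 93/7 − (2/7)y_B.
Plugging y_C into B's best response: y_B = 21.75 − 0.5(93/7 − (2/7)y_B) ⇒ (6/7)y_B = 423/28, so y_B = 17.625.
Then y_C = 93/7 − (2/7)·17.625 = 8.25.

17.625, 8.25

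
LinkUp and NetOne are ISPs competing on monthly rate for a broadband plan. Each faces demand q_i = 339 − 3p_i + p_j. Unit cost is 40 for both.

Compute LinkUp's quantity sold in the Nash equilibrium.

LinkUp's profit: π = (p_{LinkUp} − 40)(339 − 3p_{LinkUp} + p_{NetOne}).
∂π/∂p_{LinkUp} = 459 − 6p_{LinkUp} + p_{NetOne} = 0 ⇒ p_{LinkUp} = 76.5 + (1/6)p_{NetOne}.
The game is symmetric, so in equilibrium p_{NetOne} = p_{LinkUp}: the reaction function gives (5/6)p_{LinkUp} = 76.5, hence p_{LinkUp} = 91.8.
q_{LinkUp} = 339 − 3·91.8 + 91.8 = 155.4.

155.4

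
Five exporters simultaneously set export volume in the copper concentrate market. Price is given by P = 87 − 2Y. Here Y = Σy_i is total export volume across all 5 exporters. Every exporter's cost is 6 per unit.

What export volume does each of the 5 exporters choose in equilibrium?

6.75

A representative exporter's profit is π_i = y_i(87 − 2Y) − 6y_i, with Y = y_i + Σ_{j≠i} y_j.
First-order condition: 81 − 4y_i − 2Σ_{j≠i} y_j = 0.
In a symmetric equilibrium every exporter chooses the same y, so Σ_{j≠i} y_j = 4y. The condition becomes 81 − 12y = 0, giving y = 81/12 = 6.75.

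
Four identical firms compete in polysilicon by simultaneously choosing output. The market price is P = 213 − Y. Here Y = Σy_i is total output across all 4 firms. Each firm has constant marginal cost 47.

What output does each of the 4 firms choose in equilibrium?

A representative firm's profit is π_i = y_i(213 − Y) − 47y_i, with Y = y_i + Σ_{j≠i} y_j.
First-order condition: 166 − 2y_i − Σ_{j≠i} y_j = 0.
With identical firms, set every y_j = y: then 166 − 2y − 3y = 0, i.e. y = 166/5 = 33.2.

33.2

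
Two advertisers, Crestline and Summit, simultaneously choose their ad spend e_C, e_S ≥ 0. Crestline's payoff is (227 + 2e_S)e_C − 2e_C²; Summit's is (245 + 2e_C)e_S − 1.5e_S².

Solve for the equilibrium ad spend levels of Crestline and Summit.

146.375, 179.25

Expanding Crestline's payoff: 227e_C + 2e_Se_C − 2e_C².
∂π/∂e_C = 227 + 2e_S − 4e_C = 0, so e_C = 56.75 + 0.5e_S.
Likewise for Summit: e_S = 245/3 + (2/3)e_C.
Plugging e_S into Crestline's best response: e_C = 56.75 + 0.5(245/3 + (2/3)e_C) ⇒ (2/3)e_C = 1171/12, so e_C = 146.375.
Then e_S = 245/3 + (2/3)·146.375 = 179.25.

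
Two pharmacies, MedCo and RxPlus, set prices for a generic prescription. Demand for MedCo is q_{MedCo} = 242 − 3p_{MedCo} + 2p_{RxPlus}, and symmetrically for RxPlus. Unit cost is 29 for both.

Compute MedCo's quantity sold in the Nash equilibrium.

MedCo's profit: π = (p_{MedCo} − 29)(242 − 3p_{MedCo} + 2p_{RxPlus}).
∂π/∂p_{MedCo} = 329 − 6p_{MedCo} + 2p_{RxPlus} = 0 ⇒ p_{MedCo} = 329/6 + (1/3)p_{RxPlus}.
Setting p_{MedCo} = p_{RxPlus} in the reaction function: p_{MedCo} = 329/6 + (1/3)p_{MedCo}, so p_{MedCo} = (329/6) / (2/3) = 82.25.
q_{MedCo} = 242 − 3·82.25 + 2·82.25 = 159.75.

159.75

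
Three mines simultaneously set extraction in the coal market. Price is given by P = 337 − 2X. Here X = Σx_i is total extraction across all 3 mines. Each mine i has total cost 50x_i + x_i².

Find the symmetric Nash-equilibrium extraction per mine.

A representative mine's profit is π_i = x_i(337 − 2X) − 50x_i − x_i², with X = x_i + Σ_{j≠i} x_j.
First-order condition: 287 − 6x_i − 2Σ_{j≠i} x_j = 0.
Imposing symmetry (x_j = x for all j) turns Σ_{j≠i} x_j into 2x, so 287 = 10x and x = 28.7.

28.7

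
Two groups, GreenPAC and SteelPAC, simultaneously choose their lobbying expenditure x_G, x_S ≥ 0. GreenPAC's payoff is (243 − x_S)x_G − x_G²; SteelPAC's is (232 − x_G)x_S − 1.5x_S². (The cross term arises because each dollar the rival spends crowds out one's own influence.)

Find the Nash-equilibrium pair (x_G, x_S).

99.4, 44.2

Expanding GreenPAC's payoff: 243x_G − x_Sx_G − x_G².
∂π/∂x_G = 243 − x_S − 2x_G = 0, so x_G = 121.5 − 0.5x_S.
Likewise for SteelPAC: x_S = 232/3 − (1/3)x_G.
Plugging x_S into GreenPAC's best response: x_G = 121.5 − 0.5(232/3 − (1/3)x_G) ⇒ (5/6)x_G = 497/6, so x_G = 99.4.
Then x_S = 232/3 − (1/3)·99.4 = 44.2.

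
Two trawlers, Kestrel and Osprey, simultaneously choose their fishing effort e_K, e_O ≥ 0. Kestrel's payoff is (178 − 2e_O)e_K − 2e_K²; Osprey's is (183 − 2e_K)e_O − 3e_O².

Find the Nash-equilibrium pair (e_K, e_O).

35.1, 18.8

Expanding Kestrel's payoff: 178e_K − 2e_Oe_K − 2e_K².
∂π/∂e_K = 178 − 2e_O − 4e_K = 0, so e_K = 44.5 − 0.5e_O.
Likewise for Osprey: e_O = 30.5 − (1/3)e_K.
Plugging e_O into Kestrel's best response: e_K = 44.5 − 0.5(30.5 − (1/3)e_K) ⇒ (5/6)e_K = 29.25, so e_K = 35.1.
Then e_O = 30.5 − (1/3)·35.1 = 18.8.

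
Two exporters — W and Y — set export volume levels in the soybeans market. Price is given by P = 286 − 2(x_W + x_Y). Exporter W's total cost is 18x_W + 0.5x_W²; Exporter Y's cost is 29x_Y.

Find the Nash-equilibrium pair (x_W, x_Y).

Exporter W's profit: π = x_W(286 − 2(x_W + x_Y)) − 18x_W − 0.5x_W².
∂π/∂x_W = 268 − 5x_W − 2x_Y = 0, so x_W = 53.6 − 0.4x_Y.
For Y: ∂π/∂x_Y = 257 − 4x_Y − 2x_W = 0 ⇒ x_Y = 64.25 − 0.5x_W.
Plugging x_Y into W's best response: x_W = 53.6 − 0.4(64.25 − 0.5x_W) ⇒ 0.8x_W = 27.9, so x_W = 34.875.
Then x_Y = 64.25 − 0.5·34.875 = 46.8125.

34.875, 46.8125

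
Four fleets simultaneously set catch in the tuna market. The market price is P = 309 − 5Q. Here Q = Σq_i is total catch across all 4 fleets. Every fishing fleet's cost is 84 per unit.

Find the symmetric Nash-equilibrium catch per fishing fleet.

9

A representative fishing fleet's profit is π_i = q_i(309 − 5Q) − 84q_i, with Q = q_i + Σ_{j≠i} q_j.
First-order condition: 225 − 10q_i − 5Σ_{j≠i} q_j = 0.
Imposing symmetry (q_j = q for all j) turns Σ_{j≠i} q_j into 3q, so 225 = 25q and q = 9.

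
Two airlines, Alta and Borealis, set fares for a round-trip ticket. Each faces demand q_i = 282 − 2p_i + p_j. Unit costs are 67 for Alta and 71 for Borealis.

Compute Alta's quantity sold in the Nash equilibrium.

Alta's profit: π = (p_{Alta} − 67)(282 − 2p_{Alta} + p_{Borealis}).
∂π/∂p_{Alta} = 416 − 4p_{Alta} + p_{Borealis} = 0 ⇒ p_{Alta} = 104 + 0.25p_{Borealis}.
Similarly p_{Borealis} = 106 + 0.25p_{Alta}.
Substituting the second reaction function into the first: p_{Alta} = 104 + 0.25(106 + 0.25p_{Alta}), which gives 0.9375p_{Alta} = 130.5 ⇒ p_{Alta} = 139.2.
Then p_{Borealis} = 106 + 0.25·139.2 = 140.8.
q_{Alta} = 282 − 2·139.2 + 140.8 = 144.4.

144.4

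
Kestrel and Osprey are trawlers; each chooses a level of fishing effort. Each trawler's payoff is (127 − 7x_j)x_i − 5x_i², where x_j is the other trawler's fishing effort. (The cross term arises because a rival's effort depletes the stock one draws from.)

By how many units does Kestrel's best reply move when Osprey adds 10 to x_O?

-7

Kestrel's payoff is (127 − 7x_O)x_K − 5x_K².
∂π/∂x_K = 127 − 7x_O − 10x_K = 0, so x_K = 12.7 − 0.7x_O.
The reaction-function slope is −0.7, so a 10-unit rise in x_O moves x_K by −0.7 × 10 = −7. Kestrel's best response falls — the actions are strategic substitutes.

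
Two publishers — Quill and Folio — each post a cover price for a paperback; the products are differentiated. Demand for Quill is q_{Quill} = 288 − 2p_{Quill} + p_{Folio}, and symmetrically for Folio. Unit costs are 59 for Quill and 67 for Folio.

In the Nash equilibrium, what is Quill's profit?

11981.52

Quill's profit: π = (p_{Quill} − 59)(288 − 2p_{Quill} + p_{Folio}).
∂π/∂p_{Quill} = 406 − 4p_{Quill} + p_{Folio} = 0 ⇒ p_{Quill} = 101.5 + 0.25p_{Folio}.
Similarly p_{Folio} = 105.5 + 0.25p_{Quill}.
Plugging p_{Folio} into Quill's best response: p_{Quill} = 101.5 + 0.25(105.5 + 0.25p_{Quill}) ⇒ 0.9375p_{Quill} = 127.875, so p_{Quill} = 136.4.
Then p_{Folio} = 105.5 + 0.25·136.4 = 139.6.
q_{Quill} = 288 − 2·136.4 + 139.6 = 154.8.
Profit = (136.4 − 59)·154.8 = 11981.52.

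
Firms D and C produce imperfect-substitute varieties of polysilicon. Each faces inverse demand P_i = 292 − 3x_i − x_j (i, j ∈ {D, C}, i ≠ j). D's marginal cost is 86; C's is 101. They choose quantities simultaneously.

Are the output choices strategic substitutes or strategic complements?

Firm D's profit: π = x_D(292 − 3x_D − x_C) − 86x_D.
∂π/∂x_D = 206 − 6x_D − x_C = 0 ⇒ x_D = 103/3 − (1/6)x_C.
The best-response slope dx_D/dx_C = −1/6 < 0: the reaction function is downward-sloping, so the choices are strategic substitutes.

strategic substitutes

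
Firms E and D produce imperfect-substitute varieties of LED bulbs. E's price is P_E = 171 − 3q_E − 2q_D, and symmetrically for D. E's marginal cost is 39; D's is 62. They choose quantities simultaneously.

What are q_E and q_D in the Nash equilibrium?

17.9375, 12.1875

Firm E's profit: π = q_E(171 − 3q_E − 2q_D) − 39q_E.
∂π/∂q_E = 132 − 6q_E − 2q_D = 0 ⇒ q_E = 22 − (1/3)q_D.
Similarly q_D = 109/6 − (1/3)q_E.
Solving the two reaction functions simultaneously: (1 − (−1/3)(−1/3))q_E = 22 − (1/3)·(109/6), so (8/9)q_E = 287/18 and q_E = 17.9375.
Then q_D = 109/6 − (1/3)·17.9375 = 12.1875.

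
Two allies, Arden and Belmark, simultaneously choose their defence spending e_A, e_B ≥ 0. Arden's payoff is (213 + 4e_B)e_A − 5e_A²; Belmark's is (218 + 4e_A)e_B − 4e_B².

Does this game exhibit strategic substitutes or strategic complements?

Expanding Arden's payoff: 213e_A + 4e_Be_A − 5e_A².
∂π/∂e_A = 213 + 4e_B − 10e_A = 0, so e_A = 21.3 + 0.4e_B.
The best-response slope de_A/de_B = 0.4 > 0: the reaction function is upward-sloping, so the choices are strategic complements.

strategic complements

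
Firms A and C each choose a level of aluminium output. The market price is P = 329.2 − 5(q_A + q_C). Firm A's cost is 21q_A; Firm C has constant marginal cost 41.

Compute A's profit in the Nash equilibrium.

2393.672

Firm A's profit: π = q_A(329.2 − 5(q_A + q_C)) − 21q_A.
∂π/∂q_A = 308.2 − 10q_A − 5q_C = 0, so q_A = 30.82 − 0.5q_C.
By the same steps for C: q_C = 28.82 − 0.5q_A.
Substituting the second reaction function into the first: q_A = 30.82 − 0.5(28.82 − 0.5q_A), which gives 0.75q_A = 16.41 ⇒ q_A = 21.88.
Then q_C = 28.82 − 0.5·21.88 = 17.88.
Price P = 329.2 − 5·39.76 = 130.4.
A's profit: (130.4 − 21)·21.88 = 2393.672.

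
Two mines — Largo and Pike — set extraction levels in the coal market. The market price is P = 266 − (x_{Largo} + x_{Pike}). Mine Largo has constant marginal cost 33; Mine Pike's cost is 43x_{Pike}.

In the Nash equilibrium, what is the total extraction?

152

Mine Largo's profit: π = x_{Largo}(266 − (x_{Largo} + x_{Pike})) − 33x_{Largo}.
∂π/∂x_{Largo} = 233 − 2x_{Largo} − x_{Pike} = 0, so x_{Largo} = 116.5 − 0.5x_{Pike}.
By the same steps for Pike: x_{Pike} = 111.5 − 0.5x_{Largo}.
Substituting the second reaction function into the first: x_{Largo} = 116.5 − 0.5(111.5 − 0.5x_{Largo}), which gives 0.75x_{Largo} = 60.75 ⇒ x_{Largo} = 81.
Then x_{Pike} = 111.5 − 0.5·81 = 71.
Total extraction: 81 + 71 = 152.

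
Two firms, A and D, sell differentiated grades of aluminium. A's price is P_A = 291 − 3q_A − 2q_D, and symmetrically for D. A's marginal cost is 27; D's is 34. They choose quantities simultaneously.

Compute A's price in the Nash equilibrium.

127.3125

Firm A's profit: π = q_A(291 − 3q_A − 2q_D) − 27q_A.
∂π/∂q_A = 264 − 6q_A − 2q_D = 0 ⇒ q_A = 44 − (1/3)q_D.
Similarly q_D = 257/6 − (1/3)q_A.
Substituting the second reaction function into the first: q_A = 44 − (1/3)(257/6 − (1/3)q_A), which gives (8/9)q_A = 535/18 ⇒ q_A = 33.4375.
Then q_D = 257/6 − (1/3)·33.4375 = 31.6875.
P_A = 291 − 3·33.4375 − 2·31.6875 = 127.3125.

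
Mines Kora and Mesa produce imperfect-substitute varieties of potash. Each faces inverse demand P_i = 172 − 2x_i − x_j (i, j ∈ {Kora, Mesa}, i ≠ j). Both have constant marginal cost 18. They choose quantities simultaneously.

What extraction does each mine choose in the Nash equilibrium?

30.8

Mine Kora's profit: π = x_{Kora}(172 − 2x_{Kora} − x_{Mesa}) − 18x_{Kora}.
∂π/∂x_{Kora} = 154 − 4x_{Kora} − x_{Mesa} = 0 ⇒ x_{Kora} = 38.5 − 0.25x_{Mesa}.
The game is symmetric, so in equilibrium x_{Mesa} = x_{Kora}: the reaction function gives 1.25x_{Kora} = 38.5, hence x_{Kora} = 30.8.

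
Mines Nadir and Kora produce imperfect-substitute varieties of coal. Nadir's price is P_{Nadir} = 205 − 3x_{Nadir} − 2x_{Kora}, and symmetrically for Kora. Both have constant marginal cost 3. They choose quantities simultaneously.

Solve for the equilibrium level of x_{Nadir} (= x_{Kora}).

Mine Nadir's profit: π = x_{Nadir}(205 − 3x_{Nadir} − 2x_{Kora}) − 3x_{Nadir}.
∂π/∂x_{Nadir} = 202 − 6x_{Nadir} − 2x_{Kora} = 0 ⇒ x_{Nadir} = 101/3 − (1/3)x_{Kora}.
By symmetry x_{Kora} = x_{Nadir}; substituting into the reaction function, (4/3)x_{Nadir} = 101/3 and x_{Nadir} = 25.25.

25.25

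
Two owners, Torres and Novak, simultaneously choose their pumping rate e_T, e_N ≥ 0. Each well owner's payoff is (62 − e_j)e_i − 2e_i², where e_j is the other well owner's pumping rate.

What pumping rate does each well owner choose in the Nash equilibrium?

Torres's payoff is (62 − e_N)e_T − 2e_T².
∂π/∂e_T = 62 − e_N − 4e_T = 0, so e_T = 15.5 − 0.25e_N.
By symmetry e_N = e_T; substituting into the reaction function, 1.25e_T = 15.5 and e_T = 12.4.

12.4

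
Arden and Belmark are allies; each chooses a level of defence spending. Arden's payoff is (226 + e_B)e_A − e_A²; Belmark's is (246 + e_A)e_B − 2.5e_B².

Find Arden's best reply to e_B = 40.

Expanding Arden's payoff: 226e_A + e_Be_A − e_A².
∂π/∂e_A = 226 + e_B − 2e_A = 0, so e_A = 113 + 0.5e_B.
At e_B = 40: e_A = 113 + 0.5·40 = 133.

133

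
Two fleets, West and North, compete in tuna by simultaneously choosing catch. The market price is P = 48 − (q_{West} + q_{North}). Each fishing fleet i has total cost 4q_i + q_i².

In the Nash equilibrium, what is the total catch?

Fishing fleet West's profit: π = q_{West}(48 − (q_{West} + q_{North})) − 4q_{West} − q_{West}².
∂π/∂q_{West} = 44 − 4q_{West} − q_{North} = 0, so q_{West} = 11 − 0.25q_{North}.
By symmetry q_{North} = q_{West}; substituting into the reaction function, 1.25q_{West} = 11 and q_{West} = 8.8.
Total catch: 8.8 + 8.8 = 17.6.

17.6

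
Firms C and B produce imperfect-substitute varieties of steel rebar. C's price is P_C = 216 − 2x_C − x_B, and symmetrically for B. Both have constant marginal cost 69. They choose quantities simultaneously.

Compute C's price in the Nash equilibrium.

127.8

Firm C's profit: π = x_C(216 − 2x_C − x_B) − 69x_C.
∂π/∂x_C = 147 − 4x_C − x_B = 0 ⇒ x_C = 36.75 − 0.25x_B.
The game is symmetric, so in equilibrium x_B = x_C: the reaction function gives 1.25x_C = 36.75, hence x_C = 29.4.
P_C = 216 − 2·29.4 − 29.4 = 127.8.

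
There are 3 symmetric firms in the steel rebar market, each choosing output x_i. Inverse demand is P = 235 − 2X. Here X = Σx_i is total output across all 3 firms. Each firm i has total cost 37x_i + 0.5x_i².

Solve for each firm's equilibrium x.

22

A representative firm's profit is π_i = x_i(235 − 2X) − 37x_i − 0.5x_i², with X = x_i + Σ_{j≠i} x_j.
First-order condition: 198 − 5x_i − 2Σ_{j≠i} x_j = 0.
In a symmetric equilibrium every firm chooses the same x, so Σ_{j≠i} x_j = 2x. The condition becomes 198 − 9x = 0, giving x = 198/9 = 22.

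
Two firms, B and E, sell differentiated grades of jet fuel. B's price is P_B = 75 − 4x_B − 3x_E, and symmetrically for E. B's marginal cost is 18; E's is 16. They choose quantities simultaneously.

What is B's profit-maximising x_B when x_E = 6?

4.875

Firm B's profit: π = x_B(75 − 4x_B − 3x_E) − 18x_B.
∂π/∂x_B = 57 − 8x_B − 3x_E = 0 ⇒ x_B = 7.125 − 0.375x_E.
At x_E = 6: x_B = 7.125 − 0.375·6 = 4.875.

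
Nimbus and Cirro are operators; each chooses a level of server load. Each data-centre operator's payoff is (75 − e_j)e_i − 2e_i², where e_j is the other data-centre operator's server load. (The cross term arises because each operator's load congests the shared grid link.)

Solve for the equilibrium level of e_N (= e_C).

15

Nimbus's payoff is (75 − e_C)e_N − 2e_N².
∂π/∂e_N = 75 − e_C − 4e_N = 0, so e_N = 18.75 − 0.25e_C.
Setting e_N = e_C in the reaction function: e_N = 18.75 − 0.25e_N, so e_N = 18.75 / 1.25 = 15.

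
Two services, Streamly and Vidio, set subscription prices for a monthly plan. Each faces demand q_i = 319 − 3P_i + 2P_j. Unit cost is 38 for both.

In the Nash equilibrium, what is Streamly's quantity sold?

Streamly's profit: π = (P_{Streamly} − 38)(319 − 3P_{Streamly} + 2P_{Vidio}).
∂π/∂P_{Streamly} = 433 − 6P_{Streamly} + 2P_{Vidio} = 0 ⇒ P_{Streamly} = 433/6 + (1/3)P_{Vidio}.
The game is symmetric, so in equilibrium P_{Vidio} = P_{Streamly}: the reaction function gives (2/3)P_{Streamly} = 433/6, hence P_{Streamly} = 108.25.
q_{Streamly} = 319 − 3·108.25 + 2·108.25 = 210.75.

210.75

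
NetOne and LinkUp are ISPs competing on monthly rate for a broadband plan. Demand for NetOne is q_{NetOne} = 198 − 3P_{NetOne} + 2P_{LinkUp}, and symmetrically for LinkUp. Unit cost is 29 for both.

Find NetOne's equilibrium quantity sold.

126.75

NetOne's profit: π = (P_{NetOne} − 29)(198 − 3P_{NetOne} + 2P_{LinkUp}).
∂π/∂P_{NetOne} = 285 − 6P_{NetOne} + 2P_{LinkUp} = 0 ⇒ P_{NetOne} = 47.5 + (1/3)P_{LinkUp}.
Setting P_{NetOne} = P_{LinkUp} in the reaction function: P_{NetOne} = 47.5 + (1/3)P_{NetOne}, so P_{NetOne} = 47.5 / (2/3) = 71.25.
q_{NetOne} = 198 − 3·71.25 + 2·71.25 = 126.75.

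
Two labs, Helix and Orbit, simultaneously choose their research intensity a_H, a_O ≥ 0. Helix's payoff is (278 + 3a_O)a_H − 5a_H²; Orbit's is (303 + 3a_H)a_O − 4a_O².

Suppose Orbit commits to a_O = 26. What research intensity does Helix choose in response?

Expanding Helix's payoff: 278a_H + 3a_Oa_H − 5a_H².
∂π/∂a_H = 278 + 3a_O − 10a_H = 0, so a_H = 27.8 + 0.3a_O.
At a_O = 26: a_H = 27.8 + 0.3·26 = 35.6.

35.6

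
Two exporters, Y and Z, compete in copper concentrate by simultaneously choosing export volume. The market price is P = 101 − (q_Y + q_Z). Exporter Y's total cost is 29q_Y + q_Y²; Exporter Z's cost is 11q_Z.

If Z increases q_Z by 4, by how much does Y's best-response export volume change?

-1

Exporter Y's profit: π = q_Y(101 − (q_Y + q_Z)) − 29q_Y − q_Y².
∂π/∂q_Y = 72 − 4q_Y − q_Z = 0, so q_Y = 18 − 0.25q_Z.
The reaction-function slope is −0.25, so a 4-unit rise in q_Z moves q_Y by −0.25 × 4 = −1. Y's best response falls — the actions are strategic substitutes.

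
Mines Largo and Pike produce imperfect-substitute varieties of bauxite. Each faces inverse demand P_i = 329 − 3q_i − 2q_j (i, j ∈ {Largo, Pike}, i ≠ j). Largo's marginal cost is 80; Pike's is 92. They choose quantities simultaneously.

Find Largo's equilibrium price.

Mine Largo's profit: π = q_{Largo}(329 − 3q_{Largo} − 2q_{Pike}) − 80q_{Largo}.
∂π/∂q_{Largo} = 249 − 6q_{Largo} − 2q_{Pike} = 0 ⇒ q_{Largo} = 41.5 − (1/3)q_{Pike}.
Similarly q_{Pike} = 39.5 − (1/3)q_{Largo}.
Substituting the second reaction function into the first: q_{Largo} = 41.5 − (1/3)(39.5 − (1/3)q_{Largo}), which gives (8/9)q_{Largo} = 85/3 ⇒ q_{Largo} = 31.875.
Then q_{Pike} = 39.5 − (1/3)·31.875 = 28.875.
P_{Largo} = 329 − 3·31.875 − 2·28.875 = 175.625.

175.625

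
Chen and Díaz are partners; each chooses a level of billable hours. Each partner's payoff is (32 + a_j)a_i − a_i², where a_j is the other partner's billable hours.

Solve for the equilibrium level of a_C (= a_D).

Chen's payoff is (32 + a_D)a_C − a_C².
∂π/∂a_C = 32 + a_D − 2a_C = 0, so a_C = 16 + 0.5a_D.
By symmetry a_D = a_C; substituting into the reaction function, 0.5a_C = 16 and a_C = 32.

32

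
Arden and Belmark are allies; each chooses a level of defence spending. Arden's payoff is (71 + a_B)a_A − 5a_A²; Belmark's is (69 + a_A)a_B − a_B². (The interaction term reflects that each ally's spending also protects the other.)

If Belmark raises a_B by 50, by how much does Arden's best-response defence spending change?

5

Expanding Arden's payoff: 71a_A + a_Ba_A − 5a_A².
∂π/∂a_A = 71 + a_B − 10a_A = 0, so a_A = 7.1 + 0.1a_B.
The reaction-function slope is 0.1, so a 50-unit rise in a_B moves a_A by 0.1 × 50 = 5. Arden's best response rises — the actions are strategic complements.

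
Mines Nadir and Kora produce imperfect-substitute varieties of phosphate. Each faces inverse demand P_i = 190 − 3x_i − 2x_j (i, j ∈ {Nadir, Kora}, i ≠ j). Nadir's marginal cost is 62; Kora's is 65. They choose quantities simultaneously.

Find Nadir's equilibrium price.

110.5625

Mine Nadir's profit: π = x_{Nadir}(190 − 3x_{Nadir} − 2x_{Kora}) − 62x_{Nadir}.
∂π/∂x_{Nadir} = 128 − 6x_{Nadir} − 2x_{Kora} = 0 ⇒ x_{Nadir} = 64/3 − (1/3)x_{Kora}.
Similarly x_{Kora} = 125/6 − (1/3)x_{Nadir}.
Plugging x_{Kora} into Nadir's best response: x_{Nadir} = 64/3 − (1/3)(125/6 − (1/3)x_{Nadir}) ⇒ (8/9)x_{Nadir} = 259/18, so x_{Nadir} = 16.1875.
Then x_{Kora} = 125/6 − (1/3)·16.1875 = 15.4375.
P_{Nadir} = 190 − 3·16.1875 − 2·15.4375 = 110.5625.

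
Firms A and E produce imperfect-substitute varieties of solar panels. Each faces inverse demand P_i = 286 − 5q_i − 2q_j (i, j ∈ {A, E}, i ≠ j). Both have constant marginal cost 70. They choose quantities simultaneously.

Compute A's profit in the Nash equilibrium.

1620

Firm A's profit: π = q_A(286 − 5q_A − 2q_E) − 70q_A.
∂π/∂q_A = 216 − 10q_A − 2q_E = 0 ⇒ q_A = 21.6 − 0.2q_E.
The game is symmetric, so in equilibrium q_E = q_A: the reaction function gives 1.2q_A = 21.6, hence q_A = 18.
P_A = 286 − 5·18 − 2·18 = 160.
Profit = (160 − 70)·18 = 1620.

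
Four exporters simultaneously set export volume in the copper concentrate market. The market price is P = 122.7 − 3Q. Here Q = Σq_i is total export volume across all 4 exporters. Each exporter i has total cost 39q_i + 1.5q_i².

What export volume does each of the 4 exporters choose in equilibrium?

4.65

A representative exporter's profit is π_i = q_i(122.7 − 3Q) − 39q_i − 1.5q_i², with Q = q_i + Σ_{j≠i} q_j.
First-order condition: 83.7 − 9q_i − 3Σ_{j≠i} q_j = 0.
Imposing symmetry (q_j = q for all j) turns Σ_{j≠i} q_j into 3q, so 83.7 = 18q and q = 4.65.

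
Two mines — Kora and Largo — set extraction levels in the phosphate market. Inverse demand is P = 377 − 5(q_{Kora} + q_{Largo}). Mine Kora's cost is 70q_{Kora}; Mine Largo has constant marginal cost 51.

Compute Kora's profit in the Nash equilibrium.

1843.2

Mine Kora's profit: π = q_{Kora}(377 − 5(q_{Kora} + q_{Largo})) − 70q_{Kora}.
∂π/∂q_{Kora} = 307 − 10q_{Kora} − 5q_{Largo} = 0, so q_{Kora} = 30.7 − 0.5q_{Largo}.
By the same steps for Largo: q_{Largo} = 32.6 − 0.5q_{Kora}.
Substituting the second reaction function into the first: q_{Kora} = 30.7 − 0.5(32.6 − 0.5q_{Kora}), which gives 0.75q_{Kora} = 14.4 ⇒ q_{Kora} = 19.2.
Then q_{Largo} = 32.6 − 0.5·19.2 = 23.
Price P = 377 − 5·42.2 = 166.
Kora's profit: (166 − 70)·19.2 = 1843.2.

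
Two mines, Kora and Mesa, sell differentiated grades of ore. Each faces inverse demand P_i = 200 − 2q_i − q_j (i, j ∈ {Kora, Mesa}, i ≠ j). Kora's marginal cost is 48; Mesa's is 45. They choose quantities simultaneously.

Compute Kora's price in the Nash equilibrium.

Mine Kora's profit: π = q_{Kora}(200 − 2q_{Kora} − q_{Mesa}) − 48q_{Kora}.
∂π/∂q_{Kora} = 152 − 4q_{Kora} − q_{Mesa} = 0 ⇒ q_{Kora} = 38 − 0.25q_{Mesa}.
Similarly q_{Mesa} = 38.75 − 0.25q_{Kora}.
Solving the two reaction functions simultaneously: (1 − (−0.25)(−0.25))q_{Kora} = 38 − 0.25·38.75, so 0.9375q_{Kora} = 28.3125 and q_{Kora} = 30.2.
Then q_{Mesa} = 38.75 − 0.25·30.2 = 31.2.
P_{Kora} = 200 − 2·30.2 − 31.2 = 108.4.

108.4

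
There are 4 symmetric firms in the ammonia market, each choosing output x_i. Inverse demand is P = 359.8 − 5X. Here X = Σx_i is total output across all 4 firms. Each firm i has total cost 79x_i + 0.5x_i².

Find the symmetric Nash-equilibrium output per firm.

10.8

A representative firm's profit is π_i = x_i(359.8 − 5X) − 79x_i − 0.5x_i², with X = x_i + Σ_{j≠i} x_j.
First-order condition: 280.8 − 11x_i − 5Σ_{j≠i} x_j = 0.
With identical firms, set every x_j = x: then 280.8 − 11x − 15x = 0, i.e. x = 280.8/26 = 10.8.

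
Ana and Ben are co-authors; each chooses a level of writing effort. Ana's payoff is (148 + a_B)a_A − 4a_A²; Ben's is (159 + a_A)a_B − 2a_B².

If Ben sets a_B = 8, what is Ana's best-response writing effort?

19.5

Expanding Ana's payoff: 148a_A + a_Ba_A − 4a_A².
∂π/∂a_A = 148 + a_B − 8a_A = 0, so a_A = 18.5 + 0.125a_B.
At a_B = 8: a_A = 18.5 + 0.125·8 = 19.5.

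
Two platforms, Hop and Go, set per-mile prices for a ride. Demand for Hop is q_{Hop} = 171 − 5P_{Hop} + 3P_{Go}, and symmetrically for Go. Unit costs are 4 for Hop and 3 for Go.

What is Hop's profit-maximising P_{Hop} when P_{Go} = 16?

23.9

Hop's profit: π = (P_{Hop} − 4)(171 − 5P_{Hop} + 3P_{Go}).
∂π/∂P_{Hop} = 191 − 10P_{Hop} + 3P_{Go} = 0 ⇒ P_{Hop} = 19.1 + 0.3P_{Go}.
At P_{Go} = 16: P_{Hop} = 19.1 + 0.3·16 = 23.9.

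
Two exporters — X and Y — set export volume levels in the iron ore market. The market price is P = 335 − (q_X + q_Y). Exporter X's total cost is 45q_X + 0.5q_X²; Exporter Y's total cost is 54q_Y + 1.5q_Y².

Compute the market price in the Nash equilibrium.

Exporter X's profit: π = q_X(335 − (q_X + q_Y)) − 45q_X − 0.5q_X².
∂π/∂q_X = 290 − 3q_X − q_Y = 0, so q_X = 290/3 − (1/3)q_Y.
For Y: ∂π/∂q_Y = 281 − 5q_Y − q_X = 0 ⇒ q_Y = 56.2 − 0.2q_X.
Solving the two reaction functions simultaneously: (1 − (−1/3)(−0.2))q_X = 290/3 − (1/3)·56.2, so (14/15)q_X = 1169/15 and q_X = 83.5.
Then q_Y = 56.2 − 0.2·83.5 = 39.5.
Equilibrium price: P = 335 − 123 = 212.

212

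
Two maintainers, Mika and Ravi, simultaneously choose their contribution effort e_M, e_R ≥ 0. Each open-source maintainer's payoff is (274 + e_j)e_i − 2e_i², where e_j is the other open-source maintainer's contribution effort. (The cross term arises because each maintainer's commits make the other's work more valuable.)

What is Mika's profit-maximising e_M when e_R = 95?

92.25

Mika's payoff is (274 + e_R)e_M − 2e_M².
∂π/∂e_M = 274 + e_R − 4e_M = 0, so e_M = 68.5 + 0.25e_R.
At e_R = 95: e_M = 68.5 + 0.25·95 = 92.25.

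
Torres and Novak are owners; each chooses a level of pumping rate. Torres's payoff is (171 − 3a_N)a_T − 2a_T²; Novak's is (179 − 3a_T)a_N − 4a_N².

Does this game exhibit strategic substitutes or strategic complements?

strategic substitutes

Expanding Torres's payoff: 171a_T − 3a_Na_T − 2a_T².
∂π/∂a_T = 171 − 3a_N − 4a_T = 0, so a_T = 42.75 − 0.75a_N.
The best-response slope da_T/da_N = −0.75 < 0: the reaction function is downward-sloping, so the choices are strategic substitutes.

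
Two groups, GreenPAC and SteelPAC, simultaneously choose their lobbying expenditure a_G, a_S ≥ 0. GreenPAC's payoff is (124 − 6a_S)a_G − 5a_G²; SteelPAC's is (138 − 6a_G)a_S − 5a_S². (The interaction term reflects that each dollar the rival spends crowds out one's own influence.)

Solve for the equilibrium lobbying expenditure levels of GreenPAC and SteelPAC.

Expanding GreenPAC's payoff: 124a_G − 6a_Sa_G − 5a_G².
∂π/∂a_G = 124 − 6a_S − 10a_G = 0, so a_G = 12.4 − 0.6a_S.
Likewise for SteelPAC: a_S = 13.8 − 0.6a_G.
Substituting the second reaction function into the first: a_G = 12.4 − 0.6(13.8 − 0.6a_G), which gives 0.64a_G = 4.12 ⇒ a_G = 6.4375.
Then a_S = 13.8 − 0.6·6.4375 = 9.9375.

6.4375, 9.9375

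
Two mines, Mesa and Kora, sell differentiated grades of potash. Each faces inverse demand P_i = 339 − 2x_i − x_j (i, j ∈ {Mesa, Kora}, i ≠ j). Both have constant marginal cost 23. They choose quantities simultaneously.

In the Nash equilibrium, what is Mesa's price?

Mine Mesa's profit: π = x_{Mesa}(339 − 2x_{Mesa} − x_{Kora}) − 23x_{Mesa}.
∂π/∂x_{Mesa} = 316 − 4x_{Mesa} − x_{Kora} = 0 ⇒ x_{Mesa} = 79 − 0.25x_{Kora}.
By symmetry x_{Kora} = x_{Mesa}; substituting into the reaction function, 1.25x_{Mesa} = 79 and x_{Mesa} = 63.2.
P_{Mesa} = 339 − 2·63.2 − 63.2 = 149.4.

149.4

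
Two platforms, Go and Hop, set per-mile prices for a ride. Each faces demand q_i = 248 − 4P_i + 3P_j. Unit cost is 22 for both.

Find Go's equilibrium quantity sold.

Go's profit: π = (P_{Go} − 22)(248 − 4P_{Go} + 3P_{Hop}).
∂π/∂P_{Go} = 336 − 8P_{Go} + 3P_{Hop} = 0 ⇒ P_{Go} = 42 + 0.375P_{Hop}.
By symmetry P_{Hop} = P_{Go}; substituting into the reaction function, 0.625P_{Go} = 42 and P_{Go} = 67.2.
q_{Go} = 248 − 4·67.2 + 3·67.2 = 180.8.

180.8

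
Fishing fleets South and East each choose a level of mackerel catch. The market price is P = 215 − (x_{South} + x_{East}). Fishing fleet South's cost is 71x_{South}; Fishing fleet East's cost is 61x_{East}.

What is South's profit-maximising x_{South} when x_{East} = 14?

65

Fishing fleet South's profit: π = x_{South}(215 − (x_{South} + x_{East})) − 71x_{South}.
∂π/∂x_{South} = 144 − 2x_{South} − x_{East} = 0, so x_{South} = 72 − 0.5x_{East}.
At x_{East} = 14: x_{South} = 72 − 0.5·14 = 65.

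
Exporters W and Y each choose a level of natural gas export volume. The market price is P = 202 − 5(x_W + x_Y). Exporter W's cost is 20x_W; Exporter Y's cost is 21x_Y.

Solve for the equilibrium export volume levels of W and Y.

Exporter W's profit: π = x_W(202 − 5(x_W + x_Y)) − 20x_W.
∂π/∂x_W = 182 − 10x_W − 5x_Y = 0, so x_W = 18.2 − 0.5x_Y.
By the same steps for Y: x_Y = 18.1 − 0.5x_W.
Substituting the second reaction function into the first: x_W = 18.2 − 0.5(18.1 − 0.5x_W), which gives 0.75x_W = 9.15 ⇒ x_W = 12.2.
Then x_Y = 18.1 − 0.5·12.2 = 12.

12.2, 12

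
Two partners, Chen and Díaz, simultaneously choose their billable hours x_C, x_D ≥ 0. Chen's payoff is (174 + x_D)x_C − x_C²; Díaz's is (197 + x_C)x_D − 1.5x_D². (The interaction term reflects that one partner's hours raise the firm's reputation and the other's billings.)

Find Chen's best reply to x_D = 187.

180.5

Expanding Chen's payoff: 174x_C + x_Dx_C − x_C².
∂π/∂x_C = 174 + x_D − 2x_C = 0, so x_C = 87 + 0.5x_D.
At x_D = 187: x_C = 87 + 0.5·187 = 180.5.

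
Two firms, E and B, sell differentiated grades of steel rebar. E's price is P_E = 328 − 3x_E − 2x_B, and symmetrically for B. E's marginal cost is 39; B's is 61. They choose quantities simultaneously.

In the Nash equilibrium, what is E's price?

151.5

Firm E's profit: π = x_E(328 − 3x_E − 2x_B) − 39x_E.
∂π/∂x_E = 289 − 6x_E − 2x_B = 0 ⇒ x_E = 289/6 − (1/3)x_B.
Similarly x_B = 44.5 − (1/3)x_E.
Solving the two reaction functions simultaneously: (1 − (−1/3)(−1/3))x_E = 289/6 − (1/3)·44.5, so (8/9)x_E = 100/3 and x_E = 37.5.
Then x_B = 44.5 − (1/3)·37.5 = 32.
P_E = 328 − 3·37.5 − 2·32 = 151.5.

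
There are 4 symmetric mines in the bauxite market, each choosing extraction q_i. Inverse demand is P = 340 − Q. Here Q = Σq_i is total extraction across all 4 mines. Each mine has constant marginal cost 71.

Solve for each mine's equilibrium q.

A representative mine's profit is π_i = q_i(340 − Q) − 71q_i, with Q = q_i + Σ_{j≠i} q_j.
First-order condition: 269 − 2q_i − Σ_{j≠i} q_j = 0.
In a symmetric equilibrium every mine chooses the same q, so Σ_{j≠i} q_j = 3q. The condition becomes 269 − 5q = 0, giving q = 269/5 = 53.8.

53.8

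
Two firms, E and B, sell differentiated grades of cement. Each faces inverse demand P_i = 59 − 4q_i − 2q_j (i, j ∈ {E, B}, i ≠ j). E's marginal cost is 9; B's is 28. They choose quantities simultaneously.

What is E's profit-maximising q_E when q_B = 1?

Firm E's profit: π = q_E(59 − 4q_E − 2q_B) − 9q_E.
∂π/∂q_E = 50 − 8q_E − 2q_B = 0 ⇒ q_E = 6.25 − 0.25q_B.
At q_B = 1: q_E = 6.25 − 0.25·1 = 6.

6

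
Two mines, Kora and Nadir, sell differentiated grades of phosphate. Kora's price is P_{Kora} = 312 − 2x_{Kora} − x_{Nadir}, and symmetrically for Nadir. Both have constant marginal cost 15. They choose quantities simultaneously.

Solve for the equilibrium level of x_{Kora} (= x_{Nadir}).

Mine Kora's profit: π = x_{Kora}(312 − 2x_{Kora} − x_{Nadir}) − 15x_{Kora}.
∂π/∂x_{Kora} = 297 − 4x_{Kora} − x_{Nadir} = 0 ⇒ x_{Kora} = 74.25 − 0.25x_{Nadir}.
By symmetry x_{Nadir} = x_{Kora}; substituting into the reaction function, 1.25x_{Kora} = 74.25 and x_{Kora} = 59.4.

59.4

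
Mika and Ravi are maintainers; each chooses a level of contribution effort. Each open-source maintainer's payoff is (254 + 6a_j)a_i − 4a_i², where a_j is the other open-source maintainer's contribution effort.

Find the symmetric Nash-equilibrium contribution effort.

127

Mika's payoff is (254 + 6a_R)a_M − 4a_M².
∂π/∂a_M = 254 + 6a_R − 8a_M = 0, so a_M = 31.75 + 0.75a_R.
By symmetry a_R = a_M; substituting into the reaction function, 0.25a_M = 31.75 and a_M = 127.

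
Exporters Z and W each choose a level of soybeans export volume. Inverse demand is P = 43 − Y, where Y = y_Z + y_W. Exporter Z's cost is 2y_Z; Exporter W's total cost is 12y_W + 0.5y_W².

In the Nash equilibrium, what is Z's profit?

Exporter Z's profit: π = y_Z(43 − (y_Z + y_W)) − 2y_Z.
∂π/∂y_Z = 41 − 2y_Z − y_W = 0, so y_Z = 20.5 − 0.5y_W.
For W: ∂π/∂y_W = 31 − 3y_W − y_Z = 0 ⇒ y_W = 31/3 − (1/3)y_Z.
Solving the two reaction functions simultaneously: (1 − (−0.5)(−1/3))y_Z = 20.5 − 0.5·(31/3), so (5/6)y_Z = 46/3 and y_Z = 18.4.
Then y_W = 31/3 − (1/3)·18.4 = 4.2.
Price P = 43 − 22.6 = 20.4.
Z's profit: (20.4 − 2)·18.4 = 338.56.

338.56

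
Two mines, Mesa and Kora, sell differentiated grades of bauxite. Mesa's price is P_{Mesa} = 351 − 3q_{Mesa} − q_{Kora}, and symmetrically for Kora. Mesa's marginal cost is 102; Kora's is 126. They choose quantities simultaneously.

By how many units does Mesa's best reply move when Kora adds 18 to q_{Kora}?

-3

Mine Mesa's profit: π = q_{Mesa}(351 − 3q_{Mesa} − q_{Kora}) − 102q_{Mesa}.
∂π/∂q_{Mesa} = 249 − 6q_{Mesa} − q_{Kora} = 0 ⇒ q_{Mesa} = 41.5 − (1/6)q_{Kora}.
The reaction-function slope is −1/6, so an 18-unit rise in q_{Kora} moves q_{Mesa} by −1/6 × 18 = −3. Mesa's best response falls — the actions are strategic substitutes.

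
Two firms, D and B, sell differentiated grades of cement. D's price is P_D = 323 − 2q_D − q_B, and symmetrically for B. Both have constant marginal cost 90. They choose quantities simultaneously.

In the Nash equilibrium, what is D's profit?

Firm D's profit: π = q_D(323 − 2q_D − q_B) − 90q_D.
∂π/∂q_D = 233 − 4q_D − q_B = 0 ⇒ q_D = 58.25 − 0.25q_B.
The game is symmetric, so in equilibrium q_B = q_D: the reaction function gives 1.25q_D = 58.25, hence q_D = 46.6.
P_D = 323 − 2·46.6 − 46.6 = 183.2.
Profit = (183.2 − 90)·46.6 = 4343.12.

4343.12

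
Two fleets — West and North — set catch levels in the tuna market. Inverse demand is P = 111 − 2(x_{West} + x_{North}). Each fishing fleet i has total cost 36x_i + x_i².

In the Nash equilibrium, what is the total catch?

Fishing fleet West's profit: π = x_{West}(111 − 2(x_{West} + x_{North})) − 36x_{West} − x_{West}².
∂π/∂x_{West} = 75 − 6x_{West} − 2x_{North} = 0, so x_{West} = 12.5 − (1/3)x_{North}.
By symmetry x_{North} = x_{West}; substituting into the reaction function, (4/3)x_{West} = 12.5 and x_{West} = 9.375.
Total catch: 9.375 + 9.375 = 18.75.

18.75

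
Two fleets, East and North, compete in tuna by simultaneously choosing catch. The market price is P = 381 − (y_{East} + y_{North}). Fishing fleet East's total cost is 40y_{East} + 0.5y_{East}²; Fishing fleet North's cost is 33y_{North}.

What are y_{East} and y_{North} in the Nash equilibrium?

66.8, 140.6

Fishing fleet East's profit: π = y_{East}(381 − (y_{East} + y_{North})) − 40y_{East} − 0.5y_{East}².
∂π/∂y_{East} = 341 − 3y_{East} − y_{North} = 0, so y_{East} = 341/3 − (1/3)y_{North}.
For North: ∂π/∂y_{North} = 348 − 2y_{North} − y_{East} = 0 ⇒ y_{North} = 174 − 0.5y_{East}.
Substituting the second reaction function into the first: y_{East} = 341/3 − (1/3)(174 − 0.5y_{East}), which gives (5/6)y_{East} = 167/3 ⇒ y_{East} = 66.8.
Then y_{North} = 174 − 0.5·66.8 = 140.6.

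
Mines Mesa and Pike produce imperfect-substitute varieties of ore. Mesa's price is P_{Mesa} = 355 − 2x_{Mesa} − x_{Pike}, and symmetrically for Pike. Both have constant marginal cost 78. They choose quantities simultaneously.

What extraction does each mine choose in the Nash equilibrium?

Mine Mesa's profit: π = x_{Mesa}(355 − 2x_{Mesa} − x_{Pike}) − 78x_{Mesa}.
∂π/∂x_{Mesa} = 277 − 4x_{Mesa} − x_{Pike} = 0 ⇒ x_{Mesa} = 69.25 − 0.25x_{Pike}.
Setting x_{Mesa} = x_{Pike} in the reaction function: x_{Mesa} = 69.25 − 0.25x_{Mesa}, so x_{Mesa} = 69.25 / 1.25 = 55.4.

55.4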